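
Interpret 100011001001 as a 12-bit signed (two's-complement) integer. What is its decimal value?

-1847

pattern = 100011001001 (MSB is 1 ⇒ negative)
Invert: 011100110110, add 1 → 011100110111 = 1847, so the value is -1847.
(Equivalently: 2249 - 2^12 = 2249 - 4096 = -1847.)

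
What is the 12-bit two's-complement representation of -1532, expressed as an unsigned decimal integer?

2564

1532 in 12 bits: 010111111100
Invert: 101000000011
Add 1:  101000000100 = 2564
(Check: 2^12 - 1532 = 4096 - 1532 = 2564.)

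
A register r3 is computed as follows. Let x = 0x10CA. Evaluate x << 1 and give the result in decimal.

8596

0x10CA = 01000011001010
shift left by 1 → 10000110010100 = 8596
(equivalently, 4298 × 2^1 = 4298 × 2)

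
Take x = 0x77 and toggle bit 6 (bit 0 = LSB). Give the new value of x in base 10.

x = 01110111
bit 6 is currently 1; toggle it via x ^ (1 << 6) = x ^ 64
→ 00110111 = 55

55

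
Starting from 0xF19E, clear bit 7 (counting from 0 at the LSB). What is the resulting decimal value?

x = 1111000110011110
bit 7 is currently 1; clear it via x & ~(1 << 7) = x & ~128
→ 1111000100011110 = 61726

61726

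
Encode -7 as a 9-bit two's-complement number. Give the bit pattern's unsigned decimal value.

505

7 in 9 bits: 000000111
Invert: 111111000
Add 1:  111111001 = 505
(Check: 2^9 - 7 = 512 - 7 = 505.)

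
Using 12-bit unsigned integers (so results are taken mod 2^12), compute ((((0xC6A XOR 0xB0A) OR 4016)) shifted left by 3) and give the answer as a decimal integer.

3968

0xC6A = 110001101010
0xB0A = 101100001010
→ XOR → 011101100000 = 1888
4016 = 111110110000
→ OR → 111111110000 = 4080
→ shifted left by 3 (mod 2^12) → 111110000000 = 3968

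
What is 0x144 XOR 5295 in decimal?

0x144 = 0000101000100
5295 = 1010010101111
XOR → 1010111101011 = 5611

5611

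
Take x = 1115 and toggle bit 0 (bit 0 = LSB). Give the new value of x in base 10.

1114

x = 10001011011
bit 0 is currently 1; toggle it via x ^ (1 << 0) = x ^ 1
→ 10001011010 = 1114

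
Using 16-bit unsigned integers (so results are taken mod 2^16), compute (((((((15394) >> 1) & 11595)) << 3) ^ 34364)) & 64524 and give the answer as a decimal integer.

58372

15394 = 0011110000100010
→ >> 1 → 0001111000010001 = 7697
11595 = 0010110101001011
→ & → 0000110000000001 = 3073
→ << 3 (mod 2^16) → 0110000000001000 = 24584
34364 = 1000011000111100
→ ^ → 1110011000110100 = 58932
64524 = 1111110000001100
→ & → 1110010000000100 = 58372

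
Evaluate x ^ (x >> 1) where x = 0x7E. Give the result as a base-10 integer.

x = 1111110 = 126
x>>1 = 0111111
XOR  = 1000001 = 65
(x ^ (x >> 1) gives the standard binary-reflected Gray code of x.)

65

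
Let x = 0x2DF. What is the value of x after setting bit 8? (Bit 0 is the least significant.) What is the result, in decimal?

x = 1011011111
bit 8 is currently 0; set it via x | (1 << 8) = x | 256
→ 1111011111 = 991

991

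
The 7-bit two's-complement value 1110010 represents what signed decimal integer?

-14

pattern = 1110010 (MSB is 1 ⇒ negative)
Invert: 0001101, add 1 → 0001110 = 14, so the value is -14.
(Equivalently: 114 - 2^7 = 114 - 128 = -14.)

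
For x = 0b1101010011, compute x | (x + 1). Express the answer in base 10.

855

x = 1101010011 = 851
x + 1 = 1101010100
OR    = 1101010111 = 855
(x | (x + 1) sets the lowest cleared bit.)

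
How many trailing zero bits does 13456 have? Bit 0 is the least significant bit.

13456 = 11010010010000
Trailing zeros: 4, so the lowest set bit is bit 4 (value 16).

4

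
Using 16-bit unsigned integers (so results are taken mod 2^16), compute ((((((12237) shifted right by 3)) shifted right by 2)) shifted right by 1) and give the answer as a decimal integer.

12237 = 0010111111001101
→ shifted right by 3 → 0000010111111001 = 1529
→ shifted right by 2 → 0000000101111110 = 382
→ shifted right by 1 → 0000000010111111 = 191

191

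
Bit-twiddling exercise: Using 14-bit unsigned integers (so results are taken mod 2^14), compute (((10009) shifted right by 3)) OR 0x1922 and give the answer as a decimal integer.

10009 = 10011100011001
→ shifted right by 3 → 00010011100011 = 1251
0x1922 = 01100100100010
→ OR → 01110111100011 = 7651

7651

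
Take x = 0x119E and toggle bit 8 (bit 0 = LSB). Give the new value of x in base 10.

x = 1000110011110
bit 8 is currently 1; toggle it via x ^ (1 << 8) = x ^ 256
→ 1000010011110 = 4254

4254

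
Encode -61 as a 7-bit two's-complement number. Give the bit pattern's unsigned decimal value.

67

61 in 7 bits: 0111101
Invert: 1000010
Add 1:  1000011 = 67
(Check: 2^7 - 61 = 128 - 61 = 67.)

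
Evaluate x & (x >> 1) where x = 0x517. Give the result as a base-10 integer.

3

x = 10100010111 = 1303
x>>1 = 01010001011
AND  = 00000000011 = 3
(x & (x >> 1) has a 1 wherever x has two consecutive 1 bits.)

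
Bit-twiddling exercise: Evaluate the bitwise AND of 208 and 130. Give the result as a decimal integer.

128

208 = 11010000
130 = 10000010
AND → 10000000 = 128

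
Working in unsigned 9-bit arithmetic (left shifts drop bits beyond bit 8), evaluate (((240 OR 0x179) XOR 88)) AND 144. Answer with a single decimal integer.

128

240 = 011110000
0x179 = 101111001
→ OR → 111111001 = 505
88 = 001011000
→ XOR → 110100001 = 417
144 = 010010000
→ AND → 010000000 = 128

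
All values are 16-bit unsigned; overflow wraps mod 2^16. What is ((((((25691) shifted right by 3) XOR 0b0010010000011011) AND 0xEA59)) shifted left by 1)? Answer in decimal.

20512

25691 = 0110010001011011
→ shifted right by 3 → 0000110010001011 = 3211
0b0010010000011011 = 0010010000011011
→ XOR → 0010100010010000 = 10384
0xEA59 = 1110101001011001
→ AND → 0010100000010000 = 10256
→ shifted left by 1 (mod 2^16) → 0101000000100000 = 20512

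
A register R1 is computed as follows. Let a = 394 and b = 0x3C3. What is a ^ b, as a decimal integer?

585

394 = 0110001010
0x3C3 = 1111000011
XOR → 1001001001 = 585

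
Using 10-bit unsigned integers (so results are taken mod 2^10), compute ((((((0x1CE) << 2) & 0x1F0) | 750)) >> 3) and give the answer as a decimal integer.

0x1CE = 0111001110
→ << 2 (mod 2^10) → 1100111000 = 824
0x1F0 = 0111110000
→ & → 0100110000 = 304
750 = 1011101110
→ | → 1111111110 = 1022
→ >> 3 → 0001111111 = 127

127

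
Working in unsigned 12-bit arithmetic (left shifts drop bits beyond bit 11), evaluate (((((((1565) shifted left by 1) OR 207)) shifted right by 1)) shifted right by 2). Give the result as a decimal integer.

415

1565 = 011000011101
→ shifted left by 1 (mod 2^12) → 110000111010 = 3130
207 = 000011001111
→ OR → 110011111111 = 3327
→ shifted right by 1 → 011001111111 = 1663
→ shifted right by 2 → 000110011111 = 415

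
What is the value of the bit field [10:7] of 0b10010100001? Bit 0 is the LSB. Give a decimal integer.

v = 10010100001
Shift right by 7: 1001
Mask low 4 bits: 1001 = 9

9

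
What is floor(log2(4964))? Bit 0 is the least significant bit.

12

4964 = 1001101100100
The topmost 1 is at position 12 (since 2^12 = 4096 ≤ 4964 < 8192).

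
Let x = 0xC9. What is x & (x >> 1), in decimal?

64

x = 11001001 = 201
x>>1 = 01100100
AND  = 01000000 = 64
(x & (x >> 1) has a 1 wherever x has two consecutive 1 bits.)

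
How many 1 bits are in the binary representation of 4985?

4985 = 1001101111001
Count the 1s: 1 + 1 + 1 + 1 + 1 + 1 + 1 + 1 = 8

8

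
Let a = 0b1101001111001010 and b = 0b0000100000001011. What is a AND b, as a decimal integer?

a = 1101001111001010
b = 0000100000001011
AND → 0000000000001010 = 10

10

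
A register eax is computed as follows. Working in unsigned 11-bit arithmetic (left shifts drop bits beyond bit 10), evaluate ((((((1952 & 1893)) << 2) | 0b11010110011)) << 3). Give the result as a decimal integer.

1432

1952 = 11110100000
1893 = 11101100101
→ & → 11100100000 = 1824
→ << 2 (mod 2^11) → 10010000000 = 1152
0b11010110011 = 11010110011
→ | → 11010110011 = 1715
→ << 3 (mod 2^11) → 10110011000 = 1432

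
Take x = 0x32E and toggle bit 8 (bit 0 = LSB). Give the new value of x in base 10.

x = 001100101110
bit 8 is currently 1; toggle it via x ^ (1 << 8) = x ^ 256
→ 001000101110 = 558

558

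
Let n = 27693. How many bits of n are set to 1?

8

27693 = 110110000101101
Count the 1s: 1 + 1 + 1 + 1 + 1 + 1 + 1 + 1 = 8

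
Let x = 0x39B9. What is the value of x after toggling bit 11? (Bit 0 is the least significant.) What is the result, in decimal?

12729

x = 11100110111001
bit 11 is currently 1; toggle it via x ^ (1 << 11) = x ^ 2048
→ 11000110111001 = 12729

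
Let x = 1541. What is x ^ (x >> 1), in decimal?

x = 11000000101 = 1541
x>>1 = 01100000010
XOR  = 10100000111 = 1287
(x ^ (x >> 1) gives the standard binary-reflected Gray code of x.)

1287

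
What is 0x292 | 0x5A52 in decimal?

23250

0x292 = 000001010010010
0x5A52 = 101101001010010
 OR → 101101011010010 = 23250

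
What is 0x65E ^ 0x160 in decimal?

1854

0x65E = 11001011110
0x160 = 00101100000
XOR → 11100111110 = 1854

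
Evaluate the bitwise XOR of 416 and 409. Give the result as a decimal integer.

57

416 = 110100000
409 = 110011001
XOR → 000111001 = 57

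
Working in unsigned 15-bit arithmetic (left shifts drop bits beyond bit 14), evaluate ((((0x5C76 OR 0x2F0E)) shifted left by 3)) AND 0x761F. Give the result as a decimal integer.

29200

0x5C76 = 101110001110110
0x2F0E = 010111100001110
→ OR → 111111101111110 = 32638
→ shifted left by 3 (mod 2^15) → 111101111110000 = 31728
0x761F = 111011000011111
→ AND → 111001000010000 = 29200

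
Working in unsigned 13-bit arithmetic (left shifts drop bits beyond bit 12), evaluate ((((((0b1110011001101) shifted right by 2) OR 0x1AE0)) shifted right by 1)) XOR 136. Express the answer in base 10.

3953

0b1110011001101 = 1110011001101
→ shifted right by 2 → 0011100110011 = 1843
0x1AE0 = 1101011100000
→ OR → 1111111110011 = 8179
→ shifted right by 1 → 0111111111001 = 4089
136 = 0000010001000
→ XOR → 0111101110001 = 3953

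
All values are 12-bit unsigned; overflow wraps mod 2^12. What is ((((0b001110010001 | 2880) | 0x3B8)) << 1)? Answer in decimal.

0b001110010001 = 001110010001
2880 = 101101000000
→ | → 101111010001 = 3025
0x3B8 = 001110111000
→ | → 101111111001 = 3065
→ << 1 (mod 2^12) → 011111110010 = 2034

2034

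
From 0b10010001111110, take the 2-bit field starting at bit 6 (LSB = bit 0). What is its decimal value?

v = 10010001111110
Shift right by 6: 10010001
Mask low 2 bits: 01 = 1

1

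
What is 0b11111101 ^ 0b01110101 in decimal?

136

a = 11111101
b = 01110101
XOR → 10001000 = 136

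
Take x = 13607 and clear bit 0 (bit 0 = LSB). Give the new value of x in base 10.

13606

x = 11010100100111
bit 0 is currently 1; clear it via x & ~(1 << 0) = x & ~1
→ 11010100100110 = 13606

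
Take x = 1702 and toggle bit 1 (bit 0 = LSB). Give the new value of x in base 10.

1700

x = 11010100110
bit 1 is currently 1; toggle it via x ^ (1 << 1) = x ^ 2
→ 11010100100 = 1700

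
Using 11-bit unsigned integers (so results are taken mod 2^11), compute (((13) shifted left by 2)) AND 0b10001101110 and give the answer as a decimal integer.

13 = 00000001101
→ shifted left by 2 (mod 2^11) → 00000110100 = 52
0b10001101110 = 10001101110
→ AND → 00000100100 = 36

36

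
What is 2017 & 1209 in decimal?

1185

2017 = 11111100001
1209 = 10010111001
AND → 10010100001 = 1185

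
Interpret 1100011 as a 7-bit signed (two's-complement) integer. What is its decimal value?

-29

pattern = 1100011 (MSB is 1 ⇒ negative)
Invert: 0011100, add 1 → 0011101 = 29, so the value is -29.
(Equivalently: 99 - 2^7 = 99 - 128 = -29.)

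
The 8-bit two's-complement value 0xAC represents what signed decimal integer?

-84

pattern = 10101100 (MSB is 1 ⇒ negative)
Invert: 01010011, add 1 → 01010100 = 84, so the value is -84.
(Equivalently: 172 - 2^8 = 172 - 256 = -84.)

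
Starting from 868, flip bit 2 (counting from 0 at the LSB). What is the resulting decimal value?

x = 1101100100
bit 2 is currently 1; toggle it via x ^ (1 << 2) = x ^ 4
→ 1101100000 = 864

864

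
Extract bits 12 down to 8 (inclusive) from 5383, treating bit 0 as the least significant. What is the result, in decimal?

v = 1010100000111
Shift right by 8: 10101
Mask low 5 bits: 10101 = 21

21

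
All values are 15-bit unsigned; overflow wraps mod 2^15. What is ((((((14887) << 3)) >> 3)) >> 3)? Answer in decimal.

324

14887 = 011101000100111
→ << 3 (mod 2^15) → 101000100111000 = 20792
→ >> 3 → 000101000100111 = 2599
→ >> 3 → 000000101000100 = 324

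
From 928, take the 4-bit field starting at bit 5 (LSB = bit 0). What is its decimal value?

v = 001110100000
Shift right by 5: 0011101
Mask low 4 bits: 1101 = 13

13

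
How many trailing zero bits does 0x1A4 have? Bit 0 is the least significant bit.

2

0x1A4 = 110100100
Trailing zeros: 2, so the lowest set bit is bit 2 (value 4).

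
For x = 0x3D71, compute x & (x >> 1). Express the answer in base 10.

x = 11110101110001 = 15729
x>>1 = 01111010111000
AND  = 01110000110000 = 7216
(x & (x >> 1) has a 1 wherever x has two consecutive 1 bits.)

7216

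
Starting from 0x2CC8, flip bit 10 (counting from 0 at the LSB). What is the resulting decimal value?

x = 10110011001000
bit 10 is currently 1; toggle it via x ^ (1 << 10) = x ^ 1024
→ 10100011001000 = 10440

10440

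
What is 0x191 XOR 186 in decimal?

0x191 = 110010001
186 = 010111010
XOR → 100101011 = 299

299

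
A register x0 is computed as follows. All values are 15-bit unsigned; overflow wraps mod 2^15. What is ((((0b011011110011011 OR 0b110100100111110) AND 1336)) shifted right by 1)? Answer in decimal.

0b011011110011011 = 011011110011011
0b110100100111110 = 110100100111110
→ OR → 111111110111111 = 32703
1336 = 000010100111000
→ AND → 000010100111000 = 1336
→ shifted right by 1 → 000001010011100 = 668

668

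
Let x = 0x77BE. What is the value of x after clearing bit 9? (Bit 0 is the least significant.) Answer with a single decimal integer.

x = 111011110111110
bit 9 is currently 1; clear it via x & ~(1 << 9) = x & ~512
→ 111010110111110 = 30142

30142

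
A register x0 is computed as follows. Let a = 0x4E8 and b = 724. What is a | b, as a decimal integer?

0x4E8 = 10011101000
724 = 01011010100
 OR → 11011111100 = 1788

1788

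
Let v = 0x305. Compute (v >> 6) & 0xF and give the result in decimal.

v = 01100000101
Shift right by 6: 01100
Mask low 4 bits: 1100 = 12

12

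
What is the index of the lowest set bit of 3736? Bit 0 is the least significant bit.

3736 = 111010011000
Trailing zeros: 3, so the lowest set bit is bit 3 (value 8).

3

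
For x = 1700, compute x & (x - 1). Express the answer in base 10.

1696

x = 11010100100 = 1700
x - 1 = 11010100011
AND   = 11010100000 = 1696
(x & (x - 1) clears the lowest set bit of x.)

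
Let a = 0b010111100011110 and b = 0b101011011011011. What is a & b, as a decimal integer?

a = 010111100011110
b = 101011011011011
AND → 000011000011010 = 1562

1562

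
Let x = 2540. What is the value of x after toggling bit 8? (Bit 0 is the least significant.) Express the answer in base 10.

2284

x = 100111101100
bit 8 is currently 1; toggle it via x ^ (1 << 8) = x ^ 256
→ 100011101100 = 2284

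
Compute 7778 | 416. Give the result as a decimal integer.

7778 = 1111001100010
416 = 0000110100000
 OR → 1111111100010 = 8162

8162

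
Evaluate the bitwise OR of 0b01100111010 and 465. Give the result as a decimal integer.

a = 1100111010
465 = 0111010001
 OR → 1111111011 = 1019

1019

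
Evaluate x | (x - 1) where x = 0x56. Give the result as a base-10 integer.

x = 1010110 = 86
x - 1 = 1010101
OR    = 1010111 = 87
(x | (x - 1) sets all bits below the lowest set bit.)

87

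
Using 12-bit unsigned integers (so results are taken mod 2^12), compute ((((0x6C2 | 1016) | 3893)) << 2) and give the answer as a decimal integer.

4092

0x6C2 = 011011000010
1016 = 001111111000
→ | → 011111111010 = 2042
3893 = 111100110101
→ | → 111111111111 = 4095
→ << 2 (mod 2^12) → 111111111100 = 4092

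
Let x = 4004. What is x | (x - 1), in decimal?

4007

x = 111110100100 = 4004
x - 1 = 111110100011
OR    = 111110100111 = 4007
(x | (x - 1) sets all bits below the lowest set bit.)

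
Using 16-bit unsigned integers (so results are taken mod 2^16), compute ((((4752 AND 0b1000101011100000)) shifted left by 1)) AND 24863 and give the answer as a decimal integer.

256

4752 = 0001001010010000
0b1000101011100000 = 1000101011100000
→ AND → 0000001010000000 = 640
→ shifted left by 1 (mod 2^16) → 0000010100000000 = 1280
24863 = 0110000100011111
→ AND → 0000000100000000 = 256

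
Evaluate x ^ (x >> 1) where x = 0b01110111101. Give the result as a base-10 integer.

611

x = 1110111101 = 957
x>>1 = 0111011110
XOR  = 1001100011 = 611
(x ^ (x >> 1) gives the standard binary-reflected Gray code of x.)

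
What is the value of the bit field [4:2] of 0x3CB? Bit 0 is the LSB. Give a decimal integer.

2

v = 00001111001011
Shift right by 2: 000011110010
Mask low 3 bits: 010 = 2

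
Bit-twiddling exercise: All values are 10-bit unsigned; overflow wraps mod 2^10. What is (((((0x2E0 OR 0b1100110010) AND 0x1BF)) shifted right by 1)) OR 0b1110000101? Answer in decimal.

989

0x2E0 = 1011100000
0b1100110010 = 1100110010
→ OR → 1111110010 = 1010
0x1BF = 0110111111
→ AND → 0110110010 = 434
→ shifted right by 1 → 0011011001 = 217
0b1110000101 = 1110000101
→ OR → 1111011101 = 989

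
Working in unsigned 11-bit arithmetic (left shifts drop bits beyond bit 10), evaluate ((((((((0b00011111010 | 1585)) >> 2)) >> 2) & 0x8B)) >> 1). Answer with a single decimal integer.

0b00011111010 = 00011111010
1585 = 11000110001
→ | → 11011111011 = 1787
→ >> 2 → 00110111110 = 446
→ >> 2 → 00001101111 = 111
0x8B = 00010001011
→ & → 00000001011 = 11
→ >> 1 → 00000000101 = 5

5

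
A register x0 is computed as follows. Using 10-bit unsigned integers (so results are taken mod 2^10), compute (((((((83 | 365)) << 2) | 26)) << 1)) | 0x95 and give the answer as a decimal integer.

83 = 0001010011
365 = 0101101101
→ | → 0101111111 = 383
→ << 2 (mod 2^10) → 0111111100 = 508
26 = 0000011010
→ | → 0111111110 = 510
→ << 1 (mod 2^10) → 1111111100 = 1020
0x95 = 0010010101
→ | → 1111111101 = 1021

1021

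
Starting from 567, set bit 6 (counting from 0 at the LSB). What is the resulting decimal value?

x = 01000110111
bit 6 is currently 0; set it via x | (1 << 6) = x | 64
→ 01001110111 = 631

631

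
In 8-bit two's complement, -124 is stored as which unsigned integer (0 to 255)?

124 in 8 bits: 01111100
Invert: 10000011
Add 1:  10000100 = 132
(Check: 2^8 - 124 = 256 - 124 = 132.)

132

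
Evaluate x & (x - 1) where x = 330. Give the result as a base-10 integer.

328

x = 101001010 = 330
x - 1 = 101001001
AND   = 101001000 = 328
(x & (x - 1) clears the lowest set bit of x.)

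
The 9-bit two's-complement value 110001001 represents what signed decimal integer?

pattern = 110001001 (MSB is 1 ⇒ negative)
Invert: 001110110, add 1 → 001110111 = 119, so the value is -119.
(Equivalently: 393 - 2^9 = 393 - 512 = -119.)

-119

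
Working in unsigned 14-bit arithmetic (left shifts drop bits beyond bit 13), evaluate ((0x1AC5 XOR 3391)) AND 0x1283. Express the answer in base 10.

0x1AC5 = 01101011000101
3391 = 00110100111111
→ XOR → 01011111111010 = 6138
0x1283 = 01001010000011
→ AND → 01001010000010 = 4738

4738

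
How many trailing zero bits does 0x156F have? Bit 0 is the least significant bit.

0

0x156F = 1010101101111
Trailing zeros: 0, so the lowest set bit is bit 0 (value 1).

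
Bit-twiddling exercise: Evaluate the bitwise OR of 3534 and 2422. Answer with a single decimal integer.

3534 = 110111001110
2422 = 100101110110
 OR → 110111111110 = 3582

3582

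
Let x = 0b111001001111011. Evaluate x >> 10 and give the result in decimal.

28

x = 111001001111011
shift right by 10 → 000000000011100 = 28
(equivalently, floor(29307 / 1024))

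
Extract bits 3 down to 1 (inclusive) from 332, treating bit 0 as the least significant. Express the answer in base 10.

v = 101001100
Shift right by 1: 10100110
Mask low 3 bits: 110 = 6

6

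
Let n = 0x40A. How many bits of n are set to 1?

3

0x40A = 10000001010
Count the 1s: 1 + 1 + 1 = 3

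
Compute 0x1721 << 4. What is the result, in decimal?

0x1721 = 00001011100100001
shift left by 4 → 10111001000010000 = 94736
(equivalently, 5921 × 2^4 = 5921 × 16)

94736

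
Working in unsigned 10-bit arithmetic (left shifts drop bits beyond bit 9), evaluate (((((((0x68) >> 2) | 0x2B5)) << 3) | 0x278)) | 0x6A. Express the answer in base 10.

0x68 = 0001101000
→ >> 2 → 0000011010 = 26
0x2B5 = 1010110101
→ | → 1010111111 = 703
→ << 3 (mod 2^10) → 0111111000 = 504
0x278 = 1001111000
→ | → 1111111000 = 1016
0x6A = 0001101010
→ | → 1111111010 = 1018

1018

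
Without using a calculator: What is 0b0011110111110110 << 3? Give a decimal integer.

x = 00011110111110110
shift left by 3 → 11110111110110000 = 126896
(equivalently, 15862 × 2^3 = 15862 × 8)

126896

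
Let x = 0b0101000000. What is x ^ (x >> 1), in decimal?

480

x = 101000000 = 320
x>>1 = 010100000
XOR  = 111100000 = 480
(x ^ (x >> 1) gives the standard binary-reflected Gray code of x.)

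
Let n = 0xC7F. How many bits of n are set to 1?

0xC7F = 110001111111
Count the 1s: 1 + 1 + 1 + 1 + 1 + 1 + 1 + 1 + 1 = 9

9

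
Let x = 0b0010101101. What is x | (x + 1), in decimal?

x = 10101101 = 173
x + 1 = 10101110
OR    = 10101111 = 175
(x | (x + 1) sets the lowest cleared bit.)

175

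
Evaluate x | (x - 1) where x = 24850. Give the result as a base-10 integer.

24851

x = 110000100010010 = 24850
x - 1 = 110000100010001
OR    = 110000100010011 = 24851
(x | (x - 1) sets all bits below the lowest set bit.)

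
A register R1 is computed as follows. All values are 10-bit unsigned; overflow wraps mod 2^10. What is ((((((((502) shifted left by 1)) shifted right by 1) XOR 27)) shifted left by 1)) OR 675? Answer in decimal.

502 = 0111110110
→ shifted left by 1 (mod 2^10) → 1111101100 = 1004
→ shifted right by 1 → 0111110110 = 502
27 = 0000011011
→ XOR → 0111101101 = 493
→ shifted left by 1 (mod 2^10) → 1111011010 = 986
675 = 1010100011
→ OR → 1111111011 = 1019

1019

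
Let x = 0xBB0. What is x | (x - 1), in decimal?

3007

x = 101110110000 = 2992
x - 1 = 101110101111
OR    = 101110111111 = 3007
(x | (x - 1) sets all bits below the lowest set bit.)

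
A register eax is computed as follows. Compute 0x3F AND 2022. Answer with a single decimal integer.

38

0x3F = 00000111111
2022 = 11111100110
AND → 00000100110 = 38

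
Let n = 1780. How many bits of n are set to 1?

1780 = 11011110100
Count the 1s: 1 + 1 + 1 + 1 + 1 + 1 + 1 = 7

7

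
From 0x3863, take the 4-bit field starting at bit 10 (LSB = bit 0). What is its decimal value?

v = 11100001100011
Shift right by 10: 1110
Mask low 4 bits: 1110 = 14

14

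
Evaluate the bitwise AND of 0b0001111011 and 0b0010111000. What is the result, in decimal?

56

a = 01111011
b = 10111000
AND → 00111000 = 56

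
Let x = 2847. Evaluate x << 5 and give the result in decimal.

91104

2847 = 00000101100011111
shift left by 5 → 10110001111100000 = 91104
(equivalently, 2847 × 2^5 = 2847 × 32)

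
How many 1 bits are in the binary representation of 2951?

2951 = 101110000111
Count the 1s: 1 + 1 + 1 + 1 + 1 + 1 + 1 = 7

7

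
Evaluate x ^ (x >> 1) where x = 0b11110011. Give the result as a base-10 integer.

138

x = 11110011 = 243
x>>1 = 01111001
XOR  = 10001010 = 138
(x ^ (x >> 1) gives the standard binary-reflected Gray code of x.)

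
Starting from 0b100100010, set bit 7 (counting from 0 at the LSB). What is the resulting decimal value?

418

x = 100100010
bit 7 is currently 0; set it via x | (1 << 7) = x | 128
→ 110100010 = 418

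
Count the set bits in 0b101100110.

5

n = 101100110
Count the 1s: 1 + 1 + 1 + 1 + 1 = 5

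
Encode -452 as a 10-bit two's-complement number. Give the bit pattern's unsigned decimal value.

452 in 10 bits: 0111000100
Invert: 1000111011
Add 1:  1000111100 = 572
(Check: 2^10 - 452 = 1024 - 452 = 572.)

572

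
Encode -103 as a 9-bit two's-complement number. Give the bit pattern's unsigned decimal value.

409

103 in 9 bits: 001100111
Invert: 110011000
Add 1:  110011001 = 409
(Check: 2^9 - 103 = 512 - 103 = 409.)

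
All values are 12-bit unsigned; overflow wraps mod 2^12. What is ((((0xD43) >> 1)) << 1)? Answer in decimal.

0xD43 = 110101000011
→ >> 1 → 011010100001 = 1697
→ << 1 (mod 2^12) → 110101000010 = 3394

3394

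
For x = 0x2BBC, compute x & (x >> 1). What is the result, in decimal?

412

x = 10101110111100 = 11196
x>>1 = 01010111011110
AND  = 00000110011100 = 412
(x & (x >> 1) has a 1 wherever x has two consecutive 1 bits.)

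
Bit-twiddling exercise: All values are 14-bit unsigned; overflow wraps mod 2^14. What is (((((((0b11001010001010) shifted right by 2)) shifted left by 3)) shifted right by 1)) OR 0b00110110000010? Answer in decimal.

8074

0b11001010001010 = 11001010001010
→ shifted right by 2 → 00110010100010 = 3234
→ shifted left by 3 (mod 2^14) → 10010100010000 = 9488
→ shifted right by 1 → 01001010001000 = 4744
0b00110110000010 = 00110110000010
→ OR → 01111110001010 = 8074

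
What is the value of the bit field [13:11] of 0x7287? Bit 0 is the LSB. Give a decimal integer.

v = 111001010000111
Shift right by 11: 1110
Mask low 3 bits: 110 = 6

6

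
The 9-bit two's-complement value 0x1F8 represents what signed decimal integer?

pattern = 111111000 (MSB is 1 ⇒ negative)
Invert: 000000111, add 1 → 000001000 = 8, so the value is -8.
(Equivalently: 504 - 2^9 = 504 - 512 = -8.)

-8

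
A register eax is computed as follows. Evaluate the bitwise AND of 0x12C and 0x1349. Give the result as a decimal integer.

0x12C = 0000100101100
0x1349 = 1001101001001
AND → 0000100001000 = 264

264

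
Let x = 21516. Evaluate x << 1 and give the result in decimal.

43032

21516 = 0101010000001100
shift left by 1 → 1010100000011000 = 43032
(equivalently, 21516 × 2^1 = 21516 × 2)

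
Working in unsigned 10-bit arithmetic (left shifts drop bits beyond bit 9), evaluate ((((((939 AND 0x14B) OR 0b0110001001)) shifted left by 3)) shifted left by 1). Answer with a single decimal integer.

939 = 1110101011
0x14B = 0101001011
→ AND → 0100001011 = 267
0b0110001001 = 0110001001
→ OR → 0110001011 = 395
→ shifted left by 3 (mod 2^10) → 0001011000 = 88
→ shifted left by 1 (mod 2^10) → 0010110000 = 176

176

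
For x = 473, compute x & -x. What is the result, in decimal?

x = 111011001 = 473
-x (two's complement) = …000100111
AND   = 000000001 = 1
(x & -x isolates the lowest set bit of x.)

1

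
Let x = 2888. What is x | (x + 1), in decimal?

2889

x = 101101001000 = 2888
x + 1 = 101101001001
OR    = 101101001001 = 2889
(x | (x + 1) sets the lowest cleared bit.)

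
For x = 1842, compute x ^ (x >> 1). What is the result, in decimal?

1195

x = 11100110010 = 1842
x>>1 = 01110011001
XOR  = 10010101011 = 1195
(x ^ (x >> 1) gives the standard binary-reflected Gray code of x.)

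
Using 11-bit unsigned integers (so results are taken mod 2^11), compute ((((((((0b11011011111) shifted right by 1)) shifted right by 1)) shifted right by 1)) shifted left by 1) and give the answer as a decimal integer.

438

0b11011011111 = 11011011111
→ shifted right by 1 → 01101101111 = 879
→ shifted right by 1 → 00110110111 = 439
→ shifted right by 1 → 00011011011 = 219
→ shifted left by 1 (mod 2^11) → 00110110110 = 438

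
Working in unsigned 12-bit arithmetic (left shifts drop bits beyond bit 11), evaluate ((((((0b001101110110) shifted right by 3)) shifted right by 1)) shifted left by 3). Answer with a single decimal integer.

0b001101110110 = 001101110110
→ shifted right by 3 → 000001101110 = 110
→ shifted right by 1 → 000000110111 = 55
→ shifted left by 3 (mod 2^12) → 000110111000 = 440

440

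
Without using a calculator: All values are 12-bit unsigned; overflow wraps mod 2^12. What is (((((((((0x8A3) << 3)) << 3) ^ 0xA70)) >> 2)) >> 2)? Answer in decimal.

43

0x8A3 = 100010100011
→ << 3 (mod 2^12) → 010100011000 = 1304
→ << 3 (mod 2^12) → 100011000000 = 2240
0xA70 = 101001110000
→ ^ → 001010110000 = 688
→ >> 2 → 000010101100 = 172
→ >> 2 → 000000101011 = 43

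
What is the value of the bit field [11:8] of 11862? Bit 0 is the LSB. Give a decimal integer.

v = 010111001010110
Shift right by 8: 0101110
Mask low 4 bits: 1110 = 14

14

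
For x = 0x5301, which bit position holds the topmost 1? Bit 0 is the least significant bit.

0x5301 = 101001100000001
The topmost 1 is at position 14 (since 2^14 = 16384 ≤ 21249 < 32768).

14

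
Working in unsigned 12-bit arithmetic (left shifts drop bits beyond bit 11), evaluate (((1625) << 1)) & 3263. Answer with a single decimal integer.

3250

1625 = 011001011001
→ << 1 (mod 2^12) → 110010110010 = 3250
3263 = 110010111111
→ & → 110010110010 = 3250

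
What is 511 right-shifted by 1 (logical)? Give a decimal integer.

511 = 111111111
shift right by 1 → 011111111 = 255
(equivalently, floor(511 / 2))

255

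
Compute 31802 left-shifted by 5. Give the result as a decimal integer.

1017664

31802 = 00000111110000111010
shift left by 5 → 11111000011101000000 = 1017664
(equivalently, 31802 × 2^5 = 31802 × 32)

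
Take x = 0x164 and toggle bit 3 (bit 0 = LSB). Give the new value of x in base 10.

x = 00101100100
bit 3 is currently 0; toggle it via x ^ (1 << 3) = x ^ 8
→ 00101101100 = 364

364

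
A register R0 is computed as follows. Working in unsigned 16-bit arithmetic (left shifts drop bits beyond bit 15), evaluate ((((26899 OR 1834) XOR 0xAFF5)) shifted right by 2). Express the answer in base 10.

12339

26899 = 0110100100010011
1834 = 0000011100101010
→ OR → 0110111100111011 = 28475
0xAFF5 = 1010111111110101
→ XOR → 1100000011001110 = 49358
→ shifted right by 2 → 0011000000110011 = 12339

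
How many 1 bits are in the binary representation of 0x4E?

4

0x4E = 1001110
Count the 1s: 1 + 1 + 1 + 1 = 4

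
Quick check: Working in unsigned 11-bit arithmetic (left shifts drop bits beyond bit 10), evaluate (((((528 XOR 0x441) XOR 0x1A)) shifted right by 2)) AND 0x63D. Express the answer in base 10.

528 = 01000010000
0x441 = 10001000001
→ XOR → 11001010001 = 1617
0x1A = 00000011010
→ XOR → 11001001011 = 1611
→ shifted right by 2 → 00110010010 = 402
0x63D = 11000111101
→ AND → 00000010000 = 16

16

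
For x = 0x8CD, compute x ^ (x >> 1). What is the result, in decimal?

x = 100011001101 = 2253
x>>1 = 010001100110
XOR  = 110010101011 = 3243
(x ^ (x >> 1) gives the standard binary-reflected Gray code of x.)

3243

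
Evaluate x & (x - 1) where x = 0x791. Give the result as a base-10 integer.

x = 11110010001 = 1937
x - 1 = 11110010000
AND   = 11110010000 = 1936
(x & (x - 1) clears the lowest set bit of x.)

1936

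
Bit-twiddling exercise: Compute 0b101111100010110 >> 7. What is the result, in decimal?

190

x = 101111100010110
shift right by 7 → 000000010111110 = 190
(equivalently, floor(24342 / 128))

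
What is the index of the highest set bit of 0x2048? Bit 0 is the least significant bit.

0x2048 = 10000001001000
The topmost 1 is at position 13 (since 2^13 = 8192 ≤ 8264 < 16384).

13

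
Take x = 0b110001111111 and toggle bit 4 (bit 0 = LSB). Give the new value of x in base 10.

3183

x = 110001111111
bit 4 is currently 1; toggle it via x ^ (1 << 4) = x ^ 16
→ 110001101111 = 3183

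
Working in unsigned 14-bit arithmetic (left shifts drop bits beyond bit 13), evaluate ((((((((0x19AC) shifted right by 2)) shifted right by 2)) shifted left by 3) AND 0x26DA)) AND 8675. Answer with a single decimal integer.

0x19AC = 01100110101100
→ shifted right by 2 → 00011001101011 = 1643
→ shifted right by 2 → 00000110011010 = 410
→ shifted left by 3 (mod 2^14) → 00110011010000 = 3280
0x26DA = 10011011011010
→ AND → 00010011010000 = 1232
8675 = 10000111100011
→ AND → 00000011000000 = 192

192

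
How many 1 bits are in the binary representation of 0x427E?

0x427E = 100001001111110
Count the 1s: 1 + 1 + 1 + 1 + 1 + 1 + 1 + 1 = 8

8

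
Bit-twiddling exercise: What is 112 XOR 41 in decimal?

112 = 1110000
41 = 0101001
XOR → 1011001 = 89

89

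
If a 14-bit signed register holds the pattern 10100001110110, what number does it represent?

-6026

pattern = 10100001110110 (MSB is 1 ⇒ negative)
Invert: 01011110001001, add 1 → 01011110001010 = 6026, so the value is -6026.
(Equivalently: 10358 - 2^14 = 10358 - 16384 = -6026.)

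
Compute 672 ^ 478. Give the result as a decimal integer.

672 = 1010100000
478 = 0111011110
XOR → 1101111110 = 894

894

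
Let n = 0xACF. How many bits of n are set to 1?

8

0xACF = 101011001111
Count the 1s: 1 + 1 + 1 + 1 + 1 + 1 + 1 + 1 = 8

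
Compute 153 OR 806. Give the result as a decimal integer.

153 = 0010011001
806 = 1100100110
 OR → 1110111111 = 959

959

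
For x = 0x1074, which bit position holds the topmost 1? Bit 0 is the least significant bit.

12

0x1074 = 1000001110100
The topmost 1 is at position 12 (since 2^12 = 4096 ≤ 4212 < 8192).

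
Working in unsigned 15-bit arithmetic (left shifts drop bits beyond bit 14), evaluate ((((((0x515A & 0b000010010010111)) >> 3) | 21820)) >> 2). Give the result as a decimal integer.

0x515A = 101000101011010
0b000010010010111 = 000010010010111
→ & → 000000000010010 = 18
→ >> 3 → 000000000000010 = 2
21820 = 101010100111100
→ | → 101010100111110 = 21822
→ >> 2 → 001010101001111 = 5455

5455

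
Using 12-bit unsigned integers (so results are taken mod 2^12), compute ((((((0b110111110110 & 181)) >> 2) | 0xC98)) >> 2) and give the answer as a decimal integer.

0b110111110110 = 110111110110
181 = 000010110101
→ & → 000010110100 = 180
→ >> 2 → 000000101101 = 45
0xC98 = 110010011000
→ | → 110010111101 = 3261
→ >> 2 → 001100101111 = 815

815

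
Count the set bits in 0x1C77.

0x1C77 = 1110001110111
Count the 1s: 1 + 1 + 1 + 1 + 1 + 1 + 1 + 1 + 1 = 9

9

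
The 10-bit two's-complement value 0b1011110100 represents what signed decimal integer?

-268

pattern = 1011110100 (MSB is 1 ⇒ negative)
Invert: 0100001011, add 1 → 0100001100 = 268, so the value is -268.
(Equivalently: 756 - 2^10 = 756 - 1024 = -268.)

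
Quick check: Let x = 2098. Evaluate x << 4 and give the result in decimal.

2098 = 0000100000110010
shift left by 4 → 1000001100100000 = 33568
(equivalently, 2098 × 2^4 = 2098 × 16)

33568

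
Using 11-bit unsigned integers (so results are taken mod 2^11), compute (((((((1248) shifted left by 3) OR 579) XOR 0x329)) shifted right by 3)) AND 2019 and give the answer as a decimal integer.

129

1248 = 10011100000
→ shifted left by 3 (mod 2^11) → 11100000000 = 1792
579 = 01001000011
→ OR → 11101000011 = 1859
0x329 = 01100101001
→ XOR → 10001101010 = 1130
→ shifted right by 3 → 00010001101 = 141
2019 = 11111100011
→ AND → 00010000001 = 129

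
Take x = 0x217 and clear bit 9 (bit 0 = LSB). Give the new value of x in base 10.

23

x = 0001000010111
bit 9 is currently 1; clear it via x & ~(1 << 9) = x & ~512
→ 0000000010111 = 23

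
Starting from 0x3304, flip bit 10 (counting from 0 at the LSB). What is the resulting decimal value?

14084

x = 11001100000100
bit 10 is currently 0; toggle it via x ^ (1 << 10) = x ^ 1024
→ 11011100000100 = 14084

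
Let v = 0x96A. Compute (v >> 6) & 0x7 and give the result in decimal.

v = 0100101101010
Shift right by 6: 0100101
Mask low 3 bits: 101 = 5

5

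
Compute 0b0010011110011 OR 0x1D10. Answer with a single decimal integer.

7667

a = 0010011110011
0x1D10 = 1110100010000
 OR → 1110111110011 = 7667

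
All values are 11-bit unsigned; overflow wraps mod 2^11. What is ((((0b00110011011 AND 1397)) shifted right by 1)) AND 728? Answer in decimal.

136

0b00110011011 = 00110011011
1397 = 10101110101
→ AND → 00100010001 = 273
→ shifted right by 1 → 00010001000 = 136
728 = 01011011000
→ AND → 00010001000 = 136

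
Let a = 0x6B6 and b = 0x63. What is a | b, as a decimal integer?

1783

0x6B6 = 11010110110
0x63 = 00001100011
 OR → 11011110111 = 1783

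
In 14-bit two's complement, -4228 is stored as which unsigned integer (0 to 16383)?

4228 in 14 bits: 01000010000100
Invert: 10111101111011
Add 1:  10111101111100 = 12156
(Check: 2^14 - 4228 = 16384 - 4228 = 12156.)

12156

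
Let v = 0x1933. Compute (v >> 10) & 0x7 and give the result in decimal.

v = 001100100110011
Shift right by 10: 00110
Mask low 3 bits: 110 = 6

6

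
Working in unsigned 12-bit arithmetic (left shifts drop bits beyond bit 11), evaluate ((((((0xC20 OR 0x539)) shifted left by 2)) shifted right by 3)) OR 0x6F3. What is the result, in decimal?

1791

0xC20 = 110000100000
0x539 = 010100111001
→ OR → 110100111001 = 3385
→ shifted left by 2 (mod 2^12) → 010011100100 = 1252
→ shifted right by 3 → 000010011100 = 156
0x6F3 = 011011110011
→ OR → 011011111111 = 1791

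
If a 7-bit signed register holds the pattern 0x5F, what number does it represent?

pattern = 1011111 (MSB is 1 ⇒ negative)
Invert: 0100000, add 1 → 0100001 = 33, so the value is -33.
(Equivalently: 95 - 2^7 = 95 - 128 = -33.)

-33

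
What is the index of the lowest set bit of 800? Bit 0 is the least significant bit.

800 = 1100100000
Trailing zeros: 5, so the lowest set bit is bit 5 (value 32).

5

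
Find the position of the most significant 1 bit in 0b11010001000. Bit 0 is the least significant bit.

0b11010001000 = 11010001000
The topmost 1 is at position 10 (since 2^10 = 1024 ≤ 1672 < 2048).

10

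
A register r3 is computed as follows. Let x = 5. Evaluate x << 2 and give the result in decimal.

20

5 = 00101
shift left by 2 → 10100 = 20
(equivalently, 5 × 2^2 = 5 × 4)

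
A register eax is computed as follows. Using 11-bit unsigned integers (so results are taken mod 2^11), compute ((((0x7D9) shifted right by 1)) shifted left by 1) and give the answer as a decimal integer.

2008

0x7D9 = 11111011001
→ shifted right by 1 → 01111101100 = 1004
→ shifted left by 1 (mod 2^11) → 11111011000 = 2008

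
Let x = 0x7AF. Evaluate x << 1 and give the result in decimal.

0x7AF = 011110101111
shift left by 1 → 111101011110 = 3934
(equivalently, 1967 × 2^1 = 1967 × 2)

3934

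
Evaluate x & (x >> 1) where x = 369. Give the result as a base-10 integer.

x = 101110001 = 369
x>>1 = 010111000
AND  = 000110000 = 48
(x & (x >> 1) has a 1 wherever x has two consecutive 1 bits.)

48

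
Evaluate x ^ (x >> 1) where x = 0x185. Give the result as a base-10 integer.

x = 110000101 = 389
x>>1 = 011000010
XOR  = 101000111 = 327
(x ^ (x >> 1) gives the standard binary-reflected Gray code of x.)

327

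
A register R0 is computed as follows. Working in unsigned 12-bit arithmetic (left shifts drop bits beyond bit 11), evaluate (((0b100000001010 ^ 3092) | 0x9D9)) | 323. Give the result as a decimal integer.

3551

0b100000001010 = 100000001010
3092 = 110000010100
→ ^ → 010000011110 = 1054
0x9D9 = 100111011001
→ | → 110111011111 = 3551
323 = 000101000011
→ | → 110111011111 = 3551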